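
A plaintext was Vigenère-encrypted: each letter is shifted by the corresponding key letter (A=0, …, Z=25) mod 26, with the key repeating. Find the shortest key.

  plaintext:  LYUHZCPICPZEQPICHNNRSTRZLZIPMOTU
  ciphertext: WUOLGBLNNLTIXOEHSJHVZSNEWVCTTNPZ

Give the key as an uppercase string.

LWUEHZWF

  i= 0: W-L = 11 → L
  i= 1: U-Y = 22 → W
  i= 2: O-U = 20 → U
  i= 3: L-H =  4 → E
  i= 4: G-Z =  7 → H
  i= 5: B-C = 25 → Z
  i= 6: L-P = 22 → W
  i= 7: N-I =  5 → F
  i= 8: N-C = 11 → L
  i= 9: L-P = 22 → W
  i=10: T-Z = 20 → U
  i=11: I-E =  4 → E
  i=12: X-Q =  7 → H
  i=13: O-P = 25 → Z
  i=14: E-I = 22 → W
  i=15: H-C =  5 → F
  i=16: S-H = 11 → L
  i=17: J-N = 22 → W
  i=18: H-N = 20 → U
  i=19: V-R =  4 → E
  i=20: Z-S =  7 → H
  i=21: S-T = 25 → Z
  i=22: N-R = 22 → W
  i=23: E-Z =  5 → F
  i=24: W-L = 11 → L
  i=25: V-Z = 22 → W
  i=26: C-I = 20 → U
  i=27: T-P =  4 → E
  i=28: T-M =  7 → H
  i=29: N-O = 25 → Z
  i=30: P-T = 22 → W
  i=31: Z-U =  5 → F
  shifts repeat with period 8: LWUEHZWF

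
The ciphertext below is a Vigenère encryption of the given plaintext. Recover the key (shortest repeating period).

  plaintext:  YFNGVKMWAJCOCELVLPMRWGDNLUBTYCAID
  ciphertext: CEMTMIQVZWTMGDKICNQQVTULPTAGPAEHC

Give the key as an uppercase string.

EZZNRY

  i= 0: C-Y =  4 → E
  i= 1: E-F = 25 → Z
  i= 2: M-N = 25 → Z
  i= 3: T-G = 13 → N
  i= 4: M-V = 17 → R
  i= 5: I-K = 24 → Y
  i= 6: Q-M =  4 → E
  i= 7: V-W = 25 → Z
  i= 8: Z-A = 25 → Z
  i= 9: W-J = 13 → N
  i=10: T-C = 17 → R
  i=11: M-O = 24 → Y
  i=12: G-C =  4 → E
  i=13: D-E = 25 → Z
  i=14: K-L = 25 → Z
  i=15: I-V = 13 → N
  i=16: C-L = 17 → R
  i=17: N-P = 24 → Y
  i=18: Q-M =  4 → E
  i=19: Q-R = 25 → Z
  i=20: V-W = 25 → Z
  i=21: T-G = 13 → N
  i=22: U-D = 17 → R
  i=23: L-N = 24 → Y
  i=24: P-L =  4 → E
  i=25: T-U = 25 → Z
  i=26: A-B = 25 → Z
  i=27: G-T = 13 → N
  i=28: P-Y = 17 → R
  i=29: A-C = 24 → Y
  i=30: E-A =  4 → E
  i=31: H-I = 25 → Z
  i=32: C-D = 25 → Z
  shifts repeat with period 6: EZZNRY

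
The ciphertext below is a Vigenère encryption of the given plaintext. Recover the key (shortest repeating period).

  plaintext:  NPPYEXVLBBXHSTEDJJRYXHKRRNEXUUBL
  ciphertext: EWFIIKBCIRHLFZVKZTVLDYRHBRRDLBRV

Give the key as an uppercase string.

RHQKENG

  i= 0: E-N = 17 → R
  i= 1: W-P =  7 → H
  i= 2: F-P = 16 → Q
  i= 3: I-Y = 10 → K
  i= 4: I-E =  4 → E
  i= 5: K-X = 13 → N
  i= 6: B-V =  6 → G
  i= 7: C-L = 17 → R
  i= 8: I-B =  7 → H
  i= 9: R-B = 16 → Q
  i=10: H-X = 10 → K
  i=11: L-H =  4 → E
  i=12: F-S = 13 → N
  i=13: Z-T =  6 → G
  i=14: V-E = 17 → R
  i=15: K-D =  7 → H
  i=16: Z-J = 16 → Q
  i=17: T-J = 10 → K
  i=18: V-R =  4 → E
  i=19: L-Y = 13 → N
  i=20: D-X =  6 → G
  i=21: Y-H = 17 → R
  i=22: R-K =  7 → H
  i=23: H-R = 16 → Q
  i=24: B-R = 10 → K
  i=25: R-N =  4 → E
  i=26: R-E = 13 → N
  i=27: D-X =  6 → G
  i=28: L-U = 17 → R
  i=29: B-U =  7 → H
  i=30: R-B = 16 → Q
  i=31: V-L = 10 → K
  shifts repeat with period 7: RHQKENG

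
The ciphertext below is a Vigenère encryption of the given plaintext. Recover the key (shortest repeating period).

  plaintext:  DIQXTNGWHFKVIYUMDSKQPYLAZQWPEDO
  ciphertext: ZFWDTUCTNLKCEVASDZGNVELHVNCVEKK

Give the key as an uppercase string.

WXGGAH

  i= 0: Z-D = 22 → W
  i= 1: F-I = 23 → X
  i= 2: W-Q =  6 → G
  i= 3: D-X =  6 → G
  i= 4: T-T =  0 → A
  i= 5: U-N =  7 → H
  i= 6: C-G = 22 → W
  i= 7: T-W = 23 → X
  i= 8: N-H =  6 → G
  i= 9: L-F =  6 → G
  i=10: K-K =  0 → A
  i=11: C-V =  7 → H
  i=12: E-I = 22 → W
  i=13: V-Y = 23 → X
  i=14: A-U =  6 → G
  i=15: S-M =  6 → G
  i=16: D-D =  0 → A
  i=17: Z-S =  7 → H
  i=18: G-K = 22 → W
  i=19: N-Q = 23 → X
  i=20: V-P =  6 → G
  i=21: E-Y =  6 → G
  i=22: L-L =  0 → A
  i=23: H-A =  7 → H
  i=24: V-Z = 22 → W
  i=25: N-Q = 23 → X
  i=26: C-W =  6 → G
  i=27: V-P =  6 → G
  i=28: E-E =  0 → A
  i=29: K-D =  7 → H
  i=30: K-O = 22 → W
  shifts repeat with period 6: WXGGAH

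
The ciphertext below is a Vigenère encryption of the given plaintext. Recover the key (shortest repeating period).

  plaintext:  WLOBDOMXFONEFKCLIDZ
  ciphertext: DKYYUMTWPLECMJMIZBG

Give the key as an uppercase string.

HZKXRY

  i= 0: D-W =  7 → H
  i= 1: K-L = 25 → Z
  i= 2: Y-O = 10 → K
  i= 3: Y-B = 23 → X
  i= 4: U-D = 17 → R
  i= 5: M-O = 24 → Y
  i= 6: T-M =  7 → H
  i= 7: W-X = 25 → Z
  i= 8: P-F = 10 → K
  i= 9: L-O = 23 → X
  i=10: E-N = 17 → R
  i=11: C-E = 24 → Y
  i=12: M-F =  7 → H
  i=13: J-K = 25 → Z
  i=14: M-C = 10 → K
  i=15: I-L = 23 → X
  i=16: Z-I = 17 → R
  i=17: B-D = 24 → Y
  i=18: G-Z =  7 → H
  shifts repeat with period 6: HZKXRY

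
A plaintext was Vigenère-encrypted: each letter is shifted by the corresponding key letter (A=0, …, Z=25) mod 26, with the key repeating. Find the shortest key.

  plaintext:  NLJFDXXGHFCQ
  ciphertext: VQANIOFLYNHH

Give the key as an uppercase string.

  i= 0: V-N =  8 → I
  i= 1: Q-L =  5 → F
  i= 2: A-J = 17 → R
  i= 3: N-F =  8 → I
  i= 4: I-D =  5 → F
  i= 5: O-X = 17 → R
  i= 6: F-X =  8 → I
  i= 7: L-G =  5 → F
  i= 8: Y-H = 17 → R
  i= 9: N-F =  8 → I
  i=10: H-C =  5 → F
  i=11: H-Q = 17 → R
  shifts repeat with period 3: IFR

IFR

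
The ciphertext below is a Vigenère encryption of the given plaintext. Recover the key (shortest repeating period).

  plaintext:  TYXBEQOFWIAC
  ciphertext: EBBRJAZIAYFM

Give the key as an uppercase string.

LDEQFK

  i= 0: E-T = 11 → L
  i= 1: B-Y =  3 → D
  i= 2: B-X =  4 → E
  i= 3: R-B = 16 → Q
  i= 4: J-E =  5 → F
  i= 5: A-Q = 10 → K
  i= 6: Z-O = 11 → L
  i= 7: I-F =  3 → D
  i= 8: A-W =  4 → E
  i= 9: Y-I = 16 → Q
  i=10: F-A =  5 → F
  i=11: M-C = 10 → K
  shifts repeat with period 6: LDEQFK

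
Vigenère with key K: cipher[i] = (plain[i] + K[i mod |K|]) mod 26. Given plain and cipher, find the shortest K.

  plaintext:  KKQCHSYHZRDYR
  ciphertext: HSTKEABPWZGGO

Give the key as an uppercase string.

  i= 0: H-K = 23 → X
  i= 1: S-K =  8 → I
  i= 2: T-Q =  3 → D
  i= 3: K-C =  8 → I
  i= 4: E-H = 23 → X
  i= 5: A-S =  8 → I
  i= 6: B-Y =  3 → D
  i= 7: P-H =  8 → I
  i= 8: W-Z = 23 → X
  i= 9: Z-R =  8 → I
  i=10: G-D =  3 → D
  i=11: G-Y =  8 → I
  i=12: O-R = 23 → X
  shifts repeat with period 4: XIDI

XIDI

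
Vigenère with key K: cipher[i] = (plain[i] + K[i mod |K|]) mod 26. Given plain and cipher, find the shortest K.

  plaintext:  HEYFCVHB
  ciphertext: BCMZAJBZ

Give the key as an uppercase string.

  i= 0: B-H = 20 → U
  i= 1: C-E = 24 → Y
  i= 2: M-Y = 14 → O
  i= 3: Z-F = 20 → U
  i= 4: A-C = 24 → Y
  i= 5: J-V = 14 → O
  i= 6: B-H = 20 → U
  i= 7: Z-B = 24 → Y
  shifts repeat with period 3: UYO

UYO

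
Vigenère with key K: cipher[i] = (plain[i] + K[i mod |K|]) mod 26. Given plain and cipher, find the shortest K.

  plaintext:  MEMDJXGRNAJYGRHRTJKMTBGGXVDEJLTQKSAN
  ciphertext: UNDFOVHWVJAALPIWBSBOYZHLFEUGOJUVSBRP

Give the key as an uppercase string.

  i= 0: U-M =  8 → I
  i= 1: N-E =  9 → J
  i= 2: D-M = 17 → R
  i= 3: F-D =  2 → C
  i= 4: O-J =  5 → F
  i= 5: V-X = 24 → Y
  i= 6: H-G =  1 → B
  i= 7: W-R =  5 → F
  i= 8: V-N =  8 → I
  i= 9: J-A =  9 → J
  i=10: A-J = 17 → R
  i=11: A-Y =  2 → C
  i=12: L-G =  5 → F
  i=13: P-R = 24 → Y
  i=14: I-H =  1 → B
  i=15: W-R =  5 → F
  i=16: B-T =  8 → I
  i=17: S-J =  9 → J
  i=18: B-K = 17 → R
  i=19: O-M =  2 → C
  i=20: Y-T =  5 → F
  i=21: Z-B = 24 → Y
  i=22: H-G =  1 → B
  i=23: L-G =  5 → F
  i=24: F-X =  8 → I
  i=25: E-V =  9 → J
  i=26: U-D = 17 → R
  i=27: G-E =  2 → C
  i=28: O-J =  5 → F
  i=29: J-L = 24 → Y
  i=30: U-T =  1 → B
  i=31: V-Q =  5 → F
  i=32: S-K =  8 → I
  i=33: B-S =  9 → J
  i=34: R-A = 17 → R
  i=35: P-N =  2 → C
  shifts repeat with period 8: IJRCFYBF

IJRCFYBF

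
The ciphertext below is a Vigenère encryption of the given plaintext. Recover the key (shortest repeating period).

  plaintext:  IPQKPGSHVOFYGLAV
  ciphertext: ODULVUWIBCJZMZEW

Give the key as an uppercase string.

GOEB

  i= 0: O-I =  6 → G
  i= 1: D-P = 14 → O
  i= 2: U-Q =  4 → E
  i= 3: L-K =  1 → B
  i= 4: V-P =  6 → G
  i= 5: U-G = 14 → O
  i= 6: W-S =  4 → E
  i= 7: I-H =  1 → B
  i= 8: B-V =  6 → G
  i= 9: C-O = 14 → O
  i=10: J-F =  4 → E
  i=11: Z-Y =  1 → B
  i=12: M-G =  6 → G
  i=13: Z-L = 14 → O
  i=14: E-A =  4 → E
  i=15: W-V =  1 → B
  shifts repeat with period 4: GOEB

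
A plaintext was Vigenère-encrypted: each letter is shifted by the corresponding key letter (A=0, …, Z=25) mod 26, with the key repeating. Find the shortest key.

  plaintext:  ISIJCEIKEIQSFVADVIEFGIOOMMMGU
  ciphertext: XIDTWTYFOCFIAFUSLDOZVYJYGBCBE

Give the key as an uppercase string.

PQVKU

  i= 0: X-I = 15 → P
  i= 1: I-S = 16 → Q
  i= 2: D-I = 21 → V
  i= 3: T-J = 10 → K
  i= 4: W-C = 20 → U
  i= 5: T-E = 15 → P
  i= 6: Y-I = 16 → Q
  i= 7: F-K = 21 → V
  i= 8: O-E = 10 → K
  i= 9: C-I = 20 → U
  i=10: F-Q = 15 → P
  i=11: I-S = 16 → Q
  i=12: A-F = 21 → V
  i=13: F-V = 10 → K
  i=14: U-A = 20 → U
  i=15: S-D = 15 → P
  i=16: L-V = 16 → Q
  i=17: D-I = 21 → V
  i=18: O-E = 10 → K
  i=19: Z-F = 20 → U
  i=20: V-G = 15 → P
  i=21: Y-I = 16 → Q
  i=22: J-O = 21 → V
  i=23: Y-O = 10 → K
  i=24: G-M = 20 → U
  i=25: B-M = 15 → P
  i=26: C-M = 16 → Q
  i=27: B-G = 21 → V
  i=28: E-U = 10 → K
  shifts repeat with period 5: PQVKU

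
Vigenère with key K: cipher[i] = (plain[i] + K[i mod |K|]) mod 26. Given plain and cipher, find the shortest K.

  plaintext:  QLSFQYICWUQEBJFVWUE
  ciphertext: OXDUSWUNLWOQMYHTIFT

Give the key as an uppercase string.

  i= 0: O-Q = 24 → Y
  i= 1: X-L = 12 → M
  i= 2: D-S = 11 → L
  i= 3: U-F = 15 → P
  i= 4: S-Q =  2 → C
  i= 5: W-Y = 24 → Y
  i= 6: U-I = 12 → M
  i= 7: N-C = 11 → L
  i= 8: L-W = 15 → P
  i= 9: W-U =  2 → C
  i=10: O-Q = 24 → Y
  i=11: Q-E = 12 → M
  i=12: M-B = 11 → L
  i=13: Y-J = 15 → P
  i=14: H-F =  2 → C
  i=15: T-V = 24 → Y
  i=16: I-W = 12 → M
  i=17: F-U = 11 → L
  i=18: T-E = 15 → P
  shifts repeat with period 5: YMLPC

YMLPC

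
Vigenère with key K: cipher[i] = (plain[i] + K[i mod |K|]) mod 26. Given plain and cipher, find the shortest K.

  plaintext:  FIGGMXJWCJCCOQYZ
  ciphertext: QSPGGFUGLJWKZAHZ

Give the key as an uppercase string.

  i= 0: Q-F = 11 → L
  i= 1: S-I = 10 → K
  i= 2: P-G =  9 → J
  i= 3: G-G =  0 → A
  i= 4: G-M = 20 → U
  i= 5: F-X =  8 → I
  i= 6: U-J = 11 → L
  i= 7: G-W = 10 → K
  i= 8: L-C =  9 → J
  i= 9: J-J =  0 → A
  i=10: W-C = 20 → U
  i=11: K-C =  8 → I
  i=12: Z-O = 11 → L
  i=13: A-Q = 10 → K
  i=14: H-Y =  9 → J
  i=15: Z-Z =  0 → A
  shifts repeat with period 6: LKJAUI

LKJAUI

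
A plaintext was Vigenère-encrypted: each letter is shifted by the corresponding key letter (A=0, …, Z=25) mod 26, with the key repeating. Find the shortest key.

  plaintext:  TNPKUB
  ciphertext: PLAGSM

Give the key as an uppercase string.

  i= 0: P-T = 22 → W
  i= 1: L-N = 24 → Y
  i= 2: A-P = 11 → L
  i= 3: G-K = 22 → W
  i= 4: S-U = 24 → Y
  i= 5: M-B = 11 → L
  shifts repeat with period 3: WYL

WYL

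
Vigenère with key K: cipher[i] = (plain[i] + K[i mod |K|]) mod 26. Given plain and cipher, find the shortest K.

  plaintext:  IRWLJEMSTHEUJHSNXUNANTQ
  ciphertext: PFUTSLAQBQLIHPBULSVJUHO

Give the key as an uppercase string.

HOYIJ

  i= 0: P-I =  7 → H
  i= 1: F-R = 14 → O
  i= 2: U-W = 24 → Y
  i= 3: T-L =  8 → I
  i= 4: S-J =  9 → J
  i= 5: L-E =  7 → H
  i= 6: A-M = 14 → O
  i= 7: Q-S = 24 → Y
  i= 8: B-T =  8 → I
  i= 9: Q-H =  9 → J
  i=10: L-E =  7 → H
  i=11: I-U = 14 → O
  i=12: H-J = 24 → Y
  i=13: P-H =  8 → I
  i=14: B-S =  9 → J
  i=15: U-N =  7 → H
  i=16: L-X = 14 → O
  i=17: S-U = 24 → Y
  i=18: V-N =  8 → I
  i=19: J-A =  9 → J
  i=20: U-N =  7 → H
  i=21: H-T = 14 → O
  i=22: O-Q = 24 → Y
  shifts repeat with period 5: HOYIJ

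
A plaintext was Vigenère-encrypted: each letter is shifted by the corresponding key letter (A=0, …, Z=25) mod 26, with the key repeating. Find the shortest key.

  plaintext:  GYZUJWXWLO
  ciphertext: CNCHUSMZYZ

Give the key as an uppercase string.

  i= 0: C-G = 22 → W
  i= 1: N-Y = 15 → P
  i= 2: C-Z =  3 → D
  i= 3: H-U = 13 → N
  i= 4: U-J = 11 → L
  i= 5: S-W = 22 → W
  i= 6: M-X = 15 → P
  i= 7: Z-W =  3 → D
  i= 8: Y-L = 13 → N
  i= 9: Z-O = 11 → L
  shifts repeat with period 5: WPDNL

WPDNL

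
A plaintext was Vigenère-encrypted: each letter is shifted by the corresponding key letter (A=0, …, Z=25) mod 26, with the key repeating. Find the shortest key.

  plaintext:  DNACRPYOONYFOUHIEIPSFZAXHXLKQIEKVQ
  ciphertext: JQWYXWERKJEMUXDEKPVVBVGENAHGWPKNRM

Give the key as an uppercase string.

GDWWGH

  i= 0: J-D =  6 → G
  i= 1: Q-N =  3 → D
  i= 2: W-A = 22 → W
  i= 3: Y-C = 22 → W
  i= 4: X-R =  6 → G
  i= 5: W-P =  7 → H
  i= 6: E-Y =  6 → G
  i= 7: R-O =  3 → D
  i= 8: K-O = 22 → W
  i= 9: J-N = 22 → W
  i=10: E-Y =  6 → G
  i=11: M-F =  7 → H
  i=12: U-O =  6 → G
  i=13: X-U =  3 → D
  i=14: D-H = 22 → W
  i=15: E-I = 22 → W
  i=16: K-E =  6 → G
  i=17: P-I =  7 → H
  i=18: V-P =  6 → G
  i=19: V-S =  3 → D
  i=20: B-F = 22 → W
  i=21: V-Z = 22 → W
  i=22: G-A =  6 → G
  i=23: E-X =  7 → H
  i=24: N-H =  6 → G
  i=25: A-X =  3 → D
  i=26: H-L = 22 → W
  i=27: G-K = 22 → W
  i=28: W-Q =  6 → G
  i=29: P-I =  7 → H
  i=30: K-E =  6 → G
  i=31: N-K =  3 → D
  i=32: R-V = 22 → W
  i=33: M-Q = 22 → W
  shifts repeat with period 6: GDWWGH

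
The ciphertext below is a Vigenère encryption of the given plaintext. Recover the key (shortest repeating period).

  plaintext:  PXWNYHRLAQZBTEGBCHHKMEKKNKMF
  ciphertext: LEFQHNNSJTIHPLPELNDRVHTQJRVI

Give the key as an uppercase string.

  i= 0: L-P = 22 → W
  i= 1: E-X =  7 → H
  i= 2: F-W =  9 → J
  i= 3: Q-N =  3 → D
  i= 4: H-Y =  9 → J
  i= 5: N-H =  6 → G
  i= 6: N-R = 22 → W
  i= 7: S-L =  7 → H
  i= 8: J-A =  9 → J
  i= 9: T-Q =  3 → D
  i=10: I-Z =  9 → J
  i=11: H-B =  6 → G
  i=12: P-T = 22 → W
  i=13: L-E =  7 → H
  i=14: P-G =  9 → J
  i=15: E-B =  3 → D
  i=16: L-C =  9 → J
  i=17: N-H =  6 → G
  i=18: D-H = 22 → W
  i=19: R-K =  7 → H
  i=20: V-M =  9 → J
  i=21: H-E =  3 → D
  i=22: T-K =  9 → J
  i=23: Q-K =  6 → G
  i=24: J-N = 22 → W
  i=25: R-K =  7 → H
  i=26: V-M =  9 → J
  i=27: I-F =  3 → D
  shifts repeat with period 6: WHJDJG

WHJDJG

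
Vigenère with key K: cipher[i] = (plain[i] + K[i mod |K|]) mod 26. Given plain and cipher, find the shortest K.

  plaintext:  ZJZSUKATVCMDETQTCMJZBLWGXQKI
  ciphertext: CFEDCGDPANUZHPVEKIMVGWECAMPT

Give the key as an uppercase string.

DWFLIW

  i= 0: C-Z =  3 → D
  i= 1: F-J = 22 → W
  i= 2: E-Z =  5 → F
  i= 3: D-S = 11 → L
  i= 4: C-U =  8 → I
  i= 5: G-K = 22 → W
  i= 6: D-A =  3 → D
  i= 7: P-T = 22 → W
  i= 8: A-V =  5 → F
  i= 9: N-C = 11 → L
  i=10: U-M =  8 → I
  i=11: Z-D = 22 → W
  i=12: H-E =  3 → D
  i=13: P-T = 22 → W
  i=14: V-Q =  5 → F
  i=15: E-T = 11 → L
  i=16: K-C =  8 → I
  i=17: I-M = 22 → W
  i=18: M-J =  3 → D
  i=19: V-Z = 22 → W
  i=20: G-B =  5 → F
  i=21: W-L = 11 → L
  i=22: E-W =  8 → I
  i=23: C-G = 22 → W
  i=24: A-X =  3 → D
  i=25: M-Q = 22 → W
  i=26: P-K =  5 → F
  i=27: T-I = 11 → L
  shifts repeat with period 6: DWFLIW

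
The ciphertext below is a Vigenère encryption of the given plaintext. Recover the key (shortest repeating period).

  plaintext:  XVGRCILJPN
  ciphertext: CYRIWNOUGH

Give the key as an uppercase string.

  i= 0: C-X =  5 → F
  i= 1: Y-V =  3 → D
  i= 2: R-G = 11 → L
  i= 3: I-R = 17 → R
  i= 4: W-C = 20 → U
  i= 5: N-I =  5 → F
  i= 6: O-L =  3 → D
  i= 7: U-J = 11 → L
  i= 8: G-P = 17 → R
  i= 9: H-N = 20 → U
  shifts repeat with period 5: FDLRU

FDLRU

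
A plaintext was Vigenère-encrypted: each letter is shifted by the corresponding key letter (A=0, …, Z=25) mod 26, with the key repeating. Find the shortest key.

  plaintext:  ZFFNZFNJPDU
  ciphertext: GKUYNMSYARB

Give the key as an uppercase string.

HFPLO

  i= 0: G-Z =  7 → H
  i= 1: K-F =  5 → F
  i= 2: U-F = 15 → P
  i= 3: Y-N = 11 → L
  i= 4: N-Z = 14 → O
  i= 5: M-F =  7 → H
  i= 6: S-N =  5 → F
  i= 7: Y-J = 15 → P
  i= 8: A-P = 11 → L
  i= 9: R-D = 14 → O
  i=10: B-U =  7 → H
  shifts repeat with period 5: HFPLO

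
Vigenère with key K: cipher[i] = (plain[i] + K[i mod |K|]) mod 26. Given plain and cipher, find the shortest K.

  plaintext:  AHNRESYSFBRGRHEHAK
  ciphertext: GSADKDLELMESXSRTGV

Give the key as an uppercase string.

  i= 0: G-A =  6 → G
  i= 1: S-H = 11 → L
  i= 2: A-N = 13 → N
  i= 3: D-R = 12 → M
  i= 4: K-E =  6 → G
  i= 5: D-S = 11 → L
  i= 6: L-Y = 13 → N
  i= 7: E-S = 12 → M
  i= 8: L-F =  6 → G
  i= 9: M-B = 11 → L
  i=10: E-R = 13 → N
  i=11: S-G = 12 → M
  i=12: X-R =  6 → G
  i=13: S-H = 11 → L
  i=14: R-E = 13 → N
  i=15: T-H = 12 → M
  i=16: G-A =  6 → G
  i=17: V-K = 11 → L
  shifts repeat with period 4: GLNM

GLNM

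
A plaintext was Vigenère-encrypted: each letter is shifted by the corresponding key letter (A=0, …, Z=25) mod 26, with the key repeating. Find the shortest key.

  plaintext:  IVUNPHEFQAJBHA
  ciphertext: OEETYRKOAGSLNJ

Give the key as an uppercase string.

GJK

  i= 0: O-I =  6 → G
  i= 1: E-V =  9 → J
  i= 2: E-U = 10 → K
  i= 3: T-N =  6 → G
  i= 4: Y-P =  9 → J
  i= 5: R-H = 10 → K
  i= 6: K-E =  6 → G
  i= 7: O-F =  9 → J
  i= 8: A-Q = 10 → K
  i= 9: G-A =  6 → G
  i=10: S-J =  9 → J
  i=11: L-B = 10 → K
  i=12: N-H =  6 → G
  i=13: J-A =  9 → J
  shifts repeat with period 3: GJK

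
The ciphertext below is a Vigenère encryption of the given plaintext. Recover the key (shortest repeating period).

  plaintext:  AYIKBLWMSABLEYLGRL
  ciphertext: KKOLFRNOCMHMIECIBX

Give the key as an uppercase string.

KMGBEGRC

  i= 0: K-A = 10 → K
  i= 1: K-Y = 12 → M
  i= 2: O-I =  6 → G
  i= 3: L-K =  1 → B
  i= 4: F-B =  4 → E
  i= 5: R-L =  6 → G
  i= 6: N-W = 17 → R
  i= 7: O-M =  2 → C
  i= 8: C-S = 10 → K
  i= 9: M-A = 12 → M
  i=10: H-B =  6 → G
  i=11: M-L =  1 → B
  i=12: I-E =  4 → E
  i=13: E-Y =  6 → G
  i=14: C-L = 17 → R
  i=15: I-G =  2 → C
  i=16: B-R = 10 → K
  i=17: X-L = 12 → M
  shifts repeat with period 8: KMGBEGRC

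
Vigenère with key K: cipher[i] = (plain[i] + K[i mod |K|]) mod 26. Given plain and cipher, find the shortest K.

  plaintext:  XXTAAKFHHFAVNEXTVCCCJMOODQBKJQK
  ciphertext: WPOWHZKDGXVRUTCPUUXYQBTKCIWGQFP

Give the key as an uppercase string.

  i= 0: W-X = 25 → Z
  i= 1: P-X = 18 → S
  i= 2: O-T = 21 → V
  i= 3: W-A = 22 → W
  i= 4: H-A =  7 → H
  i= 5: Z-K = 15 → P
  i= 6: K-F =  5 → F
  i= 7: D-H = 22 → W
  i= 8: G-H = 25 → Z
  i= 9: X-F = 18 → S
  i=10: V-A = 21 → V
  i=11: R-V = 22 → W
  i=12: U-N =  7 → H
  i=13: T-E = 15 → P
  i=14: C-X =  5 → F
  i=15: P-T = 22 → W
  i=16: U-V = 25 → Z
  i=17: U-C = 18 → S
  i=18: X-C = 21 → V
  i=19: Y-C = 22 → W
  i=20: Q-J =  7 → H
  i=21: B-M = 15 → P
  i=22: T-O =  5 → F
  i=23: K-O = 22 → W
  i=24: C-D = 25 → Z
  i=25: I-Q = 18 → S
  i=26: W-B = 21 → V
  i=27: G-K = 22 → W
  i=28: Q-J =  7 → H
  i=29: F-Q = 15 → P
  i=30: P-K =  5 → F
  shifts repeat with period 8: ZSVWHPFW

ZSVWHPFW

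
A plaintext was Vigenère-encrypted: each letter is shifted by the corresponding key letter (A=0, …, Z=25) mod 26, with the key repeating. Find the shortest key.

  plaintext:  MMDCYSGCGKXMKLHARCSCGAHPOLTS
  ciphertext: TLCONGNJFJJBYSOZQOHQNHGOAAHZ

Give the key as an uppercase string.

HZZMPOH

  i= 0: T-M =  7 → H
  i= 1: L-M = 25 → Z
  i= 2: C-D = 25 → Z
  i= 3: O-C = 12 → M
  i= 4: N-Y = 15 → P
  i= 5: G-S = 14 → O
  i= 6: N-G =  7 → H
  i= 7: J-C =  7 → H
  i= 8: F-G = 25 → Z
  i= 9: J-K = 25 → Z
  i=10: J-X = 12 → M
  i=11: B-M = 15 → P
  i=12: Y-K = 14 → O
  i=13: S-L =  7 → H
  i=14: O-H =  7 → H
  i=15: Z-A = 25 → Z
  i=16: Q-R = 25 → Z
  i=17: O-C = 12 → M
  i=18: H-S = 15 → P
  i=19: Q-C = 14 → O
  i=20: N-G =  7 → H
  i=21: H-A =  7 → H
  i=22: G-H = 25 → Z
  i=23: O-P = 25 → Z
  i=24: A-O = 12 → M
  i=25: A-L = 15 → P
  i=26: H-T = 14 → O
  i=27: Z-S =  7 → H
  shifts repeat with period 7: HZZMPOH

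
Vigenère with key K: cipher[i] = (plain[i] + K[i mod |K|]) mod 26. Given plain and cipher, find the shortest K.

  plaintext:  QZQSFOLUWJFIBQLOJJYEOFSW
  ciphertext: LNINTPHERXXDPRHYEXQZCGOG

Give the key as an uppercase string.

  i= 0: L-Q = 21 → V
  i= 1: N-Z = 14 → O
  i= 2: I-Q = 18 → S
  i= 3: N-S = 21 → V
  i= 4: T-F = 14 → O
  i= 5: P-O =  1 → B
  i= 6: H-L = 22 → W
  i= 7: E-U = 10 → K
  i= 8: R-W = 21 → V
  i= 9: X-J = 14 → O
  i=10: X-F = 18 → S
  i=11: D-I = 21 → V
  i=12: P-B = 14 → O
  i=13: R-Q =  1 → B
  i=14: H-L = 22 → W
  i=15: Y-O = 10 → K
  i=16: E-J = 21 → V
  i=17: X-J = 14 → O
  i=18: Q-Y = 18 → S
  i=19: Z-E = 21 → V
  i=20: C-O = 14 → O
  i=21: G-F =  1 → B
  i=22: O-S = 22 → W
  i=23: G-W = 10 → K
  shifts repeat with period 8: VOSVOBWK

VOSVOBWK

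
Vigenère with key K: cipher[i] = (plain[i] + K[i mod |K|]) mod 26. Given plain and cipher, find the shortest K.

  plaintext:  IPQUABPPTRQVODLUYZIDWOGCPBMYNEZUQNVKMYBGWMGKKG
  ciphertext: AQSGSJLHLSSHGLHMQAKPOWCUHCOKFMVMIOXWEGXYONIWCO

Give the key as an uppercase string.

  i= 0: A-I = 18 → S
  i= 1: Q-P =  1 → B
  i= 2: S-Q =  2 → C
  i= 3: G-U = 12 → M
  i= 4: S-A = 18 → S
  i= 5: J-B =  8 → I
  i= 6: L-P = 22 → W
  i= 7: H-P = 18 → S
  i= 8: L-T = 18 → S
  i= 9: S-R =  1 → B
  i=10: S-Q =  2 → C
  i=11: H-V = 12 → M
  i=12: G-O = 18 → S
  i=13: L-D =  8 → I
  i=14: H-L = 22 → W
  i=15: M-U = 18 → S
  i=16: Q-Y = 18 → S
  i=17: A-Z =  1 → B
  i=18: K-I =  2 → C
  i=19: P-D = 12 → M
  i=20: O-W = 18 → S
  i=21: W-O =  8 → I
  i=22: C-G = 22 → W
  i=23: U-C = 18 → S
  i=24: H-P = 18 → S
  i=25: C-B =  1 → B
  i=26: O-M =  2 → C
  i=27: K-Y = 12 → M
  i=28: F-N = 18 → S
  i=29: M-E =  8 → I
  i=30: V-Z = 22 → W
  i=31: M-U = 18 → S
  i=32: I-Q = 18 → S
  i=33: O-N =  1 → B
  i=34: X-V =  2 → C
  i=35: W-K = 12 → M
  i=36: E-M = 18 → S
  i=37: G-Y =  8 → I
  i=38: X-B = 22 → W
  i=39: Y-G = 18 → S
  i=40: O-W = 18 → S
  i=41: N-M =  1 → B
  i=42: I-G =  2 → C
  i=43: W-K = 12 → M
  i=44: C-K = 18 → S
  i=45: O-G =  8 → I
  shifts repeat with period 8: SBCMSIWS

SBCMSIWS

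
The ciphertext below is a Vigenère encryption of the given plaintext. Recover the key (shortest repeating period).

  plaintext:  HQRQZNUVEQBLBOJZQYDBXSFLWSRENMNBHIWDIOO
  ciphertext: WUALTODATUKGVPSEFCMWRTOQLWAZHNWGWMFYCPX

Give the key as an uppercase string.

PEJVUBJF

  i= 0: W-H = 15 → P
  i= 1: U-Q =  4 → E
  i= 2: A-R =  9 → J
  i= 3: L-Q = 21 → V
  i= 4: T-Z = 20 → U
  i= 5: O-N =  1 → B
  i= 6: D-U =  9 → J
  i= 7: A-V =  5 → F
  i= 8: T-E = 15 → P
  i= 9: U-Q =  4 → E
  i=10: K-B =  9 → J
  i=11: G-L = 21 → V
  i=12: V-B = 20 → U
  i=13: P-O =  1 → B
  i=14: S-J =  9 → J
  i=15: E-Z =  5 → F
  i=16: F-Q = 15 → P
  i=17: C-Y =  4 → E
  i=18: M-D =  9 → J
  i=19: W-B = 21 → V
  i=20: R-X = 20 → U
  i=21: T-S =  1 → B
  i=22: O-F =  9 → J
  i=23: Q-L =  5 → F
  i=24: L-W = 15 → P
  i=25: W-S =  4 → E
  i=26: A-R =  9 → J
  i=27: Z-E = 21 → V
  i=28: H-N = 20 → U
  i=29: N-M =  1 → B
  i=30: W-N =  9 → J
  i=31: G-B =  5 → F
  i=32: W-H = 15 → P
  i=33: M-I =  4 → E
  i=34: F-W =  9 → J
  i=35: Y-D = 21 → V
  i=36: C-I = 20 → U
  i=37: P-O =  1 → B
  i=38: X-O =  9 → J
  shifts repeat with period 8: PEJVUBJF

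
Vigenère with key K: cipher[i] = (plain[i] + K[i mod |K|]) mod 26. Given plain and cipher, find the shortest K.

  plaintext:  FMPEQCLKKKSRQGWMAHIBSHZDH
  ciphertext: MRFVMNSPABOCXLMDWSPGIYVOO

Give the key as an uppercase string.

HFQRWL

  i= 0: M-F =  7 → H
  i= 1: R-M =  5 → F
  i= 2: F-P = 16 → Q
  i= 3: V-E = 17 → R
  i= 4: M-Q = 22 → W
  i= 5: N-C = 11 → L
  i= 6: S-L =  7 → H
  i= 7: P-K =  5 → F
  i= 8: A-K = 16 → Q
  i= 9: B-K = 17 → R
  i=10: O-S = 22 → W
  i=11: C-R = 11 → L
  i=12: X-Q =  7 → H
  i=13: L-G =  5 → F
  i=14: M-W = 16 → Q
  i=15: D-M = 17 → R
  i=16: W-A = 22 → W
  i=17: S-H = 11 → L
  i=18: P-I =  7 → H
  i=19: G-B =  5 → F
  i=20: I-S = 16 → Q
  i=21: Y-H = 17 → R
  i=22: V-Z = 22 → W
  i=23: O-D = 11 → L
  i=24: O-H =  7 → H
  shifts repeat with period 6: HFQRWL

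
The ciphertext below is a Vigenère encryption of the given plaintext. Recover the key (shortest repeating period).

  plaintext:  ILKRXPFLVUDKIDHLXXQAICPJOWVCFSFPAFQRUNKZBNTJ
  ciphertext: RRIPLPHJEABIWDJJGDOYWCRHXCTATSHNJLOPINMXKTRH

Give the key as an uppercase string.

  i= 0: R-I =  9 → J
  i= 1: R-L =  6 → G
  i= 2: I-K = 24 → Y
  i= 3: P-R = 24 → Y
  i= 4: L-X = 14 → O
  i= 5: P-P =  0 → A
  i= 6: H-F =  2 → C
  i= 7: J-L = 24 → Y
  i= 8: E-V =  9 → J
  i= 9: A-U =  6 → G
  i=10: B-D = 24 → Y
  i=11: I-K = 24 → Y
  i=12: W-I = 14 → O
  i=13: D-D =  0 → A
  i=14: J-H =  2 → C
  i=15: J-L = 24 → Y
  i=16: G-X =  9 → J
  i=17: D-X =  6 → G
  i=18: O-Q = 24 → Y
  i=19: Y-A = 24 → Y
  i=20: W-I = 14 → O
  i=21: C-C =  0 → A
  i=22: R-P =  2 → C
  i=23: H-J = 24 → Y
  i=24: X-O =  9 → J
  i=25: C-W =  6 → G
  i=26: T-V = 24 → Y
  i=27: A-C = 24 → Y
  i=28: T-F = 14 → O
  i=29: S-S =  0 → A
  i=30: H-F =  2 → C
  i=31: N-P = 24 → Y
  i=32: J-A =  9 → J
  i=33: L-F =  6 → G
  i=34: O-Q = 24 → Y
  i=35: P-R = 24 → Y
  i=36: I-U = 14 → O
  i=37: N-N =  0 → A
  i=38: M-K =  2 → C
  i=39: X-Z = 24 → Y
  i=40: K-B =  9 → J
  i=41: T-N =  6 → G
  i=42: R-T = 24 → Y
  i=43: H-J = 24 → Y
  shifts repeat with period 8: JGYYOACY

JGYYOACY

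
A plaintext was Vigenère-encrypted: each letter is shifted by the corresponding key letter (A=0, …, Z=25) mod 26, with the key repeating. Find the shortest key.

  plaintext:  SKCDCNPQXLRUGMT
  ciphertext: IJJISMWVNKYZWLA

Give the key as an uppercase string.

QZHF

  i= 0: I-S = 16 → Q
  i= 1: J-K = 25 → Z
  i= 2: J-C =  7 → H
  i= 3: I-D =  5 → F
  i= 4: S-C = 16 → Q
  i= 5: M-N = 25 → Z
  i= 6: W-P =  7 → H
  i= 7: V-Q =  5 → F
  i= 8: N-X = 16 → Q
  i= 9: K-L = 25 → Z
  i=10: Y-R =  7 → H
  i=11: Z-U =  5 → F
  i=12: W-G = 16 → Q
  i=13: L-M = 25 → Z
  i=14: A-T =  7 → H
  shifts repeat with period 4: QZHF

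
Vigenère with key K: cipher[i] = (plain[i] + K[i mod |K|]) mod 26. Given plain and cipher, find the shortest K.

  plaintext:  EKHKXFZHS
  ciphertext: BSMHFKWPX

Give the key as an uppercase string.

XIF

  i= 0: B-E = 23 → X
  i= 1: S-K =  8 → I
  i= 2: M-H =  5 → F
  i= 3: H-K = 23 → X
  i= 4: F-X =  8 → I
  i= 5: K-F =  5 → F
  i= 6: W-Z = 23 → X
  i= 7: P-H =  8 → I
  i= 8: X-S =  5 → F
  shifts repeat with period 3: XIF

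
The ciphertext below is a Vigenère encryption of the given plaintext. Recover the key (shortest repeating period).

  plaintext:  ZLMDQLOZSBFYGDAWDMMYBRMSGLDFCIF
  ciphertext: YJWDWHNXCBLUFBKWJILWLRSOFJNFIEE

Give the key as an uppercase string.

ZYKAGW

  i= 0: Y-Z = 25 → Z
  i= 1: J-L = 24 → Y
  i= 2: W-M = 10 → K
  i= 3: D-D =  0 → A
  i= 4: W-Q =  6 → G
  i= 5: H-L = 22 → W
  i= 6: N-O = 25 → Z
  i= 7: X-Z = 24 → Y
  i= 8: C-S = 10 → K
  i= 9: B-B =  0 → A
  i=10: L-F =  6 → G
  i=11: U-Y = 22 → W
  i=12: F-G = 25 → Z
  i=13: B-D = 24 → Y
  i=14: K-A = 10 → K
  i=15: W-W =  0 → A
  i=16: J-D =  6 → G
  i=17: I-M = 22 → W
  i=18: L-M = 25 → Z
  i=19: W-Y = 24 → Y
  i=20: L-B = 10 → K
  i=21: R-R =  0 → A
  i=22: S-M =  6 → G
  i=23: O-S = 22 → W
  i=24: F-G = 25 → Z
  i=25: J-L = 24 → Y
  i=26: N-D = 10 → K
  i=27: F-F =  0 → A
  i=28: I-C =  6 → G
  i=29: E-I = 22 → W
  i=30: E-F = 25 → Z
  shifts repeat with period 6: ZYKAGW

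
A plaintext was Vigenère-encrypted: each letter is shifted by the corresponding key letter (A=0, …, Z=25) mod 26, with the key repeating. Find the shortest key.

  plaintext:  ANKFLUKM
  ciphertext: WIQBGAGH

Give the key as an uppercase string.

  i= 0: W-A = 22 → W
  i= 1: I-N = 21 → V
  i= 2: Q-K =  6 → G
  i= 3: B-F = 22 → W
  i= 4: G-L = 21 → V
  i= 5: A-U =  6 → G
  i= 6: G-K = 22 → W
  i= 7: H-M = 21 → V
  shifts repeat with period 3: WVG

WVG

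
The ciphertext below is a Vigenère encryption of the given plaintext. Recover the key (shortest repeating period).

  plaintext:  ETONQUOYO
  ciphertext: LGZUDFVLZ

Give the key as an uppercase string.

HNL

  i= 0: L-E =  7 → H
  i= 1: G-T = 13 → N
  i= 2: Z-O = 11 → L
  i= 3: U-N =  7 → H
  i= 4: D-Q = 13 → N
  i= 5: F-U = 11 → L
  i= 6: V-O =  7 → H
  i= 7: L-Y = 13 → N
  i= 8: Z-O = 11 → L
  shifts repeat with period 3: HNL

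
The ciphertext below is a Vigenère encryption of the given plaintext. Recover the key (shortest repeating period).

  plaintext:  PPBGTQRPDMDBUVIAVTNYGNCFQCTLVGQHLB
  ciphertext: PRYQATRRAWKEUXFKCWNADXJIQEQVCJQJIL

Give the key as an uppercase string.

  i= 0: P-P =  0 → A
  i= 1: R-P =  2 → C
  i= 2: Y-B = 23 → X
  i= 3: Q-G = 10 → K
  i= 4: A-T =  7 → H
  i= 5: T-Q =  3 → D
  i= 6: R-R =  0 → A
  i= 7: R-P =  2 → C
  i= 8: A-D = 23 → X
  i= 9: W-M = 10 → K
  i=10: K-D =  7 → H
  i=11: E-B =  3 → D
  i=12: U-U =  0 → A
  i=13: X-V =  2 → C
  i=14: F-I = 23 → X
  i=15: K-A = 10 → K
  i=16: C-V =  7 → H
  i=17: W-T =  3 → D
  i=18: N-N =  0 → A
  i=19: A-Y =  2 → C
  i=20: D-G = 23 → X
  i=21: X-N = 10 → K
  i=22: J-C =  7 → H
  i=23: I-F =  3 → D
  i=24: Q-Q =  0 → A
  i=25: E-C =  2 → C
  i=26: Q-T = 23 → X
  i=27: V-L = 10 → K
  i=28: C-V =  7 → H
  i=29: J-G =  3 → D
  i=30: Q-Q =  0 → A
  i=31: J-H =  2 → C
  i=32: I-L = 23 → X
  i=33: L-B = 10 → K
  shifts repeat with period 6: ACXKHD

ACXKHD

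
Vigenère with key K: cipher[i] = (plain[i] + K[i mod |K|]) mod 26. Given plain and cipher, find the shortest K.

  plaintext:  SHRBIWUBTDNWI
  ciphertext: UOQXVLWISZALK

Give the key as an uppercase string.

  i= 0: U-S =  2 → C
  i= 1: O-H =  7 → H
  i= 2: Q-R = 25 → Z
  i= 3: X-B = 22 → W
  i= 4: V-I = 13 → N
  i= 5: L-W = 15 → P
  i= 6: W-U =  2 → C
  i= 7: I-B =  7 → H
  i= 8: S-T = 25 → Z
  i= 9: Z-D = 22 → W
  i=10: A-N = 13 → N
  i=11: L-W = 15 → P
  i=12: K-I =  2 → C
  shifts repeat with period 6: CHZWNP

CHZWNP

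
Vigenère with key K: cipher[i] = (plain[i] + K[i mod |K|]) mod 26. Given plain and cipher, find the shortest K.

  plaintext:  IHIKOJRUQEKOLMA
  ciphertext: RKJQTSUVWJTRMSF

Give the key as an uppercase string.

JDBGF

  i= 0: R-I =  9 → J
  i= 1: K-H =  3 → D
  i= 2: J-I =  1 → B
  i= 3: Q-K =  6 → G
  i= 4: T-O =  5 → F
  i= 5: S-J =  9 → J
  i= 6: U-R =  3 → D
  i= 7: V-U =  1 → B
  i= 8: W-Q =  6 → G
  i= 9: J-E =  5 → F
  i=10: T-K =  9 → J
  i=11: R-O =  3 → D
  i=12: M-L =  1 → B
  i=13: S-M =  6 → G
  i=14: F-A =  5 → F
  shifts repeat with period 5: JDBGF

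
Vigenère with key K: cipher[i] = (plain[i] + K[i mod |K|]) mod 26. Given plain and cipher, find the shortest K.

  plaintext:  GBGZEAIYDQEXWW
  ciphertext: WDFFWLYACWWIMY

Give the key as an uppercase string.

QCZGSL

  i= 0: W-G = 16 → Q
  i= 1: D-B =  2 → C
  i= 2: F-G = 25 → Z
  i= 3: F-Z =  6 → G
  i= 4: W-E = 18 → S
  i= 5: L-A = 11 → L
  i= 6: Y-I = 16 → Q
  i= 7: A-Y =  2 → C
  i= 8: C-D = 25 → Z
  i= 9: W-Q =  6 → G
  i=10: W-E = 18 → S
  i=11: I-X = 11 → L
  i=12: M-W = 16 → Q
  i=13: Y-W =  2 → C
  shifts repeat with period 6: QCZGSL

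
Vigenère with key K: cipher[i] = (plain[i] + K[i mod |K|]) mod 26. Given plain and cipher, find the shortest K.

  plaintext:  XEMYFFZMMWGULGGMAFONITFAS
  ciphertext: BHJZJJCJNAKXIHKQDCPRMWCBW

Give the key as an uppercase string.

EDXBE

  i= 0: B-X =  4 → E
  i= 1: H-E =  3 → D
  i= 2: J-M = 23 → X
  i= 3: Z-Y =  1 → B
  i= 4: J-F =  4 → E
  i= 5: J-F =  4 → E
  i= 6: C-Z =  3 → D
  i= 7: J-M = 23 → X
  i= 8: N-M =  1 → B
  i= 9: A-W =  4 → E
  i=10: K-G =  4 → E
  i=11: X-U =  3 → D
  i=12: I-L = 23 → X
  i=13: H-G =  1 → B
  i=14: K-G =  4 → E
  i=15: Q-M =  4 → E
  i=16: D-A =  3 → D
  i=17: C-F = 23 → X
  i=18: P-O =  1 → B
  i=19: R-N =  4 → E
  i=20: M-I =  4 → E
  i=21: W-T =  3 → D
  i=22: C-F = 23 → X
  i=23: B-A =  1 → B
  i=24: W-S =  4 → E
  shifts repeat with period 5: EDXBE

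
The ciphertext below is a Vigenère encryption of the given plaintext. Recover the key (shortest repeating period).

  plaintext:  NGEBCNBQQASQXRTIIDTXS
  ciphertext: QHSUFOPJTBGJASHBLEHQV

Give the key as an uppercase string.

DBOT

  i= 0: Q-N =  3 → D
  i= 1: H-G =  1 → B
  i= 2: S-E = 14 → O
  i= 3: U-B = 19 → T
  i= 4: F-C =  3 → D
  i= 5: O-N =  1 → B
  i= 6: P-B = 14 → O
  i= 7: J-Q = 19 → T
  i= 8: T-Q =  3 → D
  i= 9: B-A =  1 → B
  i=10: G-S = 14 → O
  i=11: J-Q = 19 → T
  i=12: A-X =  3 → D
  i=13: S-R =  1 → B
  i=14: H-T = 14 → O
  i=15: B-I = 19 → T
  i=16: L-I =  3 → D
  i=17: E-D =  1 → B
  i=18: H-T = 14 → O
  i=19: Q-X = 19 → T
  i=20: V-S =  3 → D
  shifts repeat with period 4: DBOT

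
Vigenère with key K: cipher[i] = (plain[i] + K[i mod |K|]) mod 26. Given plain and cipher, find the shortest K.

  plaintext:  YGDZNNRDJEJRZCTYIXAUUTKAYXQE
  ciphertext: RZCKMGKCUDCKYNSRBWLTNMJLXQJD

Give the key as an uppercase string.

TTZLZ

  i= 0: R-Y = 19 → T
  i= 1: Z-G = 19 → T
  i= 2: C-D = 25 → Z
  i= 3: K-Z = 11 → L
  i= 4: M-N = 25 → Z
  i= 5: G-N = 19 → T
  i= 6: K-R = 19 → T
  i= 7: C-D = 25 → Z
  i= 8: U-J = 11 → L
  i= 9: D-E = 25 → Z
  i=10: C-J = 19 → T
  i=11: K-R = 19 → T
  i=12: Y-Z = 25 → Z
  i=13: N-C = 11 → L
  i=14: S-T = 25 → Z
  i=15: R-Y = 19 → T
  i=16: B-I = 19 → T
  i=17: W-X = 25 → Z
  i=18: L-A = 11 → L
  i=19: T-U = 25 → Z
  i=20: N-U = 19 → T
  i=21: M-T = 19 → T
  i=22: J-K = 25 → Z
  i=23: L-A = 11 → L
  i=24: X-Y = 25 → Z
  i=25: Q-X = 19 → T
  i=26: J-Q = 19 → T
  i=27: D-E = 25 → Z
  shifts repeat with period 5: TTZLZ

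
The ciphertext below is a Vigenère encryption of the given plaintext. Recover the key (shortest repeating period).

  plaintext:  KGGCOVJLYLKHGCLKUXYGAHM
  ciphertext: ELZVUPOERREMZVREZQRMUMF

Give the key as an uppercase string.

  i= 0: E-K = 20 → U
  i= 1: L-G =  5 → F
  i= 2: Z-G = 19 → T
  i= 3: V-C = 19 → T
  i= 4: U-O =  6 → G
  i= 5: P-V = 20 → U
  i= 6: O-J =  5 → F
  i= 7: E-L = 19 → T
  i= 8: R-Y = 19 → T
  i= 9: R-L =  6 → G
  i=10: E-K = 20 → U
  i=11: M-H =  5 → F
  i=12: Z-G = 19 → T
  i=13: V-C = 19 → T
  i=14: R-L =  6 → G
  i=15: E-K = 20 → U
  i=16: Z-U =  5 → F
  i=17: Q-X = 19 → T
  i=18: R-Y = 19 → T
  i=19: M-G =  6 → G
  i=20: U-A = 20 → U
  i=21: M-H =  5 → F
  i=22: F-M = 19 → T
  shifts repeat with period 5: UFTTG

UFTTG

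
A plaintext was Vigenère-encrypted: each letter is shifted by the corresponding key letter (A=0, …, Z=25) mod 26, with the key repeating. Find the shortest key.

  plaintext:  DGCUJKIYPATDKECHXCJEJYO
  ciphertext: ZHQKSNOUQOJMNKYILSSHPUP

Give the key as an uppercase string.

  i= 0: Z-D = 22 → W
  i= 1: H-G =  1 → B
  i= 2: Q-C = 14 → O
  i= 3: K-U = 16 → Q
  i= 4: S-J =  9 → J
  i= 5: N-K =  3 → D
  i= 6: O-I =  6 → G
  i= 7: U-Y = 22 → W
  i= 8: Q-P =  1 → B
  i= 9: O-A = 14 → O
  i=10: J-T = 16 → Q
  i=11: M-D =  9 → J
  i=12: N-K =  3 → D
  i=13: K-E =  6 → G
  i=14: Y-C = 22 → W
  i=15: I-H =  1 → B
  i=16: L-X = 14 → O
  i=17: S-C = 16 → Q
  i=18: S-J =  9 → J
  i=19: H-E =  3 → D
  i=20: P-J =  6 → G
  i=21: U-Y = 22 → W
  i=22: P-O =  1 → B
  shifts repeat with period 7: WBOQJDG

WBOQJDG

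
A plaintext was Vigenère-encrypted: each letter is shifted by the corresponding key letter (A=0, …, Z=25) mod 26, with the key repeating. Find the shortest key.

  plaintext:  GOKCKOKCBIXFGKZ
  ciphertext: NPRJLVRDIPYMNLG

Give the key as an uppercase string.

  i= 0: N-G =  7 → H
  i= 1: P-O =  1 → B
  i= 2: R-K =  7 → H
  i= 3: J-C =  7 → H
  i= 4: L-K =  1 → B
  i= 5: V-O =  7 → H
  i= 6: R-K =  7 → H
  i= 7: D-C =  1 → B
  i= 8: I-B =  7 → H
  i= 9: P-I =  7 → H
  i=10: Y-X =  1 → B
  i=11: M-F =  7 → H
  i=12: N-G =  7 → H
  i=13: L-K =  1 → B
  i=14: G-Z =  7 → H
  shifts repeat with period 3: HBH

HBH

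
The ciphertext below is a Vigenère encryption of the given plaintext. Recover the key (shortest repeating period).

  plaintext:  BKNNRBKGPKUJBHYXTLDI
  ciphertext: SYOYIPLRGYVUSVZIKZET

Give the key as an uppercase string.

ROBL

  i= 0: S-B = 17 → R
  i= 1: Y-K = 14 → O
  i= 2: O-N =  1 → B
  i= 3: Y-N = 11 → L
  i= 4: I-R = 17 → R
  i= 5: P-B = 14 → O
  i= 6: L-K =  1 → B
  i= 7: R-G = 11 → L
  i= 8: G-P = 17 → R
  i= 9: Y-K = 14 → O
  i=10: V-U =  1 → B
  i=11: U-J = 11 → L
  i=12: S-B = 17 → R
  i=13: V-H = 14 → O
  i=14: Z-Y =  1 → B
  i=15: I-X = 11 → L
  i=16: K-T = 17 → R
  i=17: Z-L = 14 → O
  i=18: E-D =  1 → B
  i=19: T-I = 11 → L
  shifts repeat with period 4: ROBL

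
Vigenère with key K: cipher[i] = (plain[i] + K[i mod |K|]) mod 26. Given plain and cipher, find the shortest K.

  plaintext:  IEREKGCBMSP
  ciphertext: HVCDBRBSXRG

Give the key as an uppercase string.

ZRL

  i= 0: H-I = 25 → Z
  i= 1: V-E = 17 → R
  i= 2: C-R = 11 → L
  i= 3: D-E = 25 → Z
  i= 4: B-K = 17 → R
  i= 5: R-G = 11 → L
  i= 6: B-C = 25 → Z
  i= 7: S-B = 17 → R
  i= 8: X-M = 11 → L
  i= 9: R-S = 25 → Z
  i=10: G-P = 17 → R
  shifts repeat with period 3: ZRL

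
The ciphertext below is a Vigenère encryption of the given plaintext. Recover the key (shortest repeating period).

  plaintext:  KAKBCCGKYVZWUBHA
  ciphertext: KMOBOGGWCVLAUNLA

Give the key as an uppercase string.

  i= 0: K-K =  0 → A
  i= 1: M-A = 12 → M
  i= 2: O-K =  4 → E
  i= 3: B-B =  0 → A
  i= 4: O-C = 12 → M
  i= 5: G-C =  4 → E
  i= 6: G-G =  0 → A
  i= 7: W-K = 12 → M
  i= 8: C-Y =  4 → E
  i= 9: V-V =  0 → A
  i=10: L-Z = 12 → M
  i=11: A-W =  4 → E
  i=12: U-U =  0 → A
  i=13: N-B = 12 → M
  i=14: L-H =  4 → E
  i=15: A-A =  0 → A
  shifts repeat with period 3: AME

AME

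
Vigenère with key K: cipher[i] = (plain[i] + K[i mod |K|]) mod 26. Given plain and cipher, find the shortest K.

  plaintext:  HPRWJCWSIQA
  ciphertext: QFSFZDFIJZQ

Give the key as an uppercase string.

JQB

  i= 0: Q-H =  9 → J
  i= 1: F-P = 16 → Q
  i= 2: S-R =  1 → B
  i= 3: F-W =  9 → J
  i= 4: Z-J = 16 → Q
  i= 5: D-C =  1 → B
  i= 6: F-W =  9 → J
  i= 7: I-S = 16 → Q
  i= 8: J-I =  1 → B
  i= 9: Z-Q =  9 → J
  i=10: Q-A = 16 → Q
  shifts repeat with period 3: JQB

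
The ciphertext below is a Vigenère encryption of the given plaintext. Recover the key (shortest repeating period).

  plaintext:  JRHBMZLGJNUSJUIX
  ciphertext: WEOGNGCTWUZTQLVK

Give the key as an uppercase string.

NNHFBHR

  i= 0: W-J = 13 → N
  i= 1: E-R = 13 → N
  i= 2: O-H =  7 → H
  i= 3: G-B =  5 → F
  i= 4: N-M =  1 → B
  i= 5: G-Z =  7 → H
  i= 6: C-L = 17 → R
  i= 7: T-G = 13 → N
  i= 8: W-J = 13 → N
  i= 9: U-N =  7 → H
  i=10: Z-U =  5 → F
  i=11: T-S =  1 → B
  i=12: Q-J =  7 → H
  i=13: L-U = 17 → R
  i=14: V-I = 13 → N
  i=15: K-X = 13 → N
  shifts repeat with period 7: NNHFBHR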